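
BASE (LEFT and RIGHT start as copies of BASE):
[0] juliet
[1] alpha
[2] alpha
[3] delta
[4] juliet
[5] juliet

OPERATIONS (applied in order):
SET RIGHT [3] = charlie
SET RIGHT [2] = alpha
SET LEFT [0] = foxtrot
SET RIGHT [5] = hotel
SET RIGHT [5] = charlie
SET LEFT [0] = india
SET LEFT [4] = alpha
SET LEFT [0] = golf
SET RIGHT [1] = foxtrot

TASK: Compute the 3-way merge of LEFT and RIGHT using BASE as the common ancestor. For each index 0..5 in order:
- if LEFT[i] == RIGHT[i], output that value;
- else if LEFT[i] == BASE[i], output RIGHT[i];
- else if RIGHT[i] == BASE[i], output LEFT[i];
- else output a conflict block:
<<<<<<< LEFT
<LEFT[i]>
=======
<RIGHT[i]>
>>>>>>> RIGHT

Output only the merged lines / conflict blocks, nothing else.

Final LEFT:  [golf, alpha, alpha, delta, alpha, juliet]
Final RIGHT: [juliet, foxtrot, alpha, charlie, juliet, charlie]
i=0: L=golf, R=juliet=BASE -> take LEFT -> golf
i=1: L=alpha=BASE, R=foxtrot -> take RIGHT -> foxtrot
i=2: L=alpha R=alpha -> agree -> alpha
i=3: L=delta=BASE, R=charlie -> take RIGHT -> charlie
i=4: L=alpha, R=juliet=BASE -> take LEFT -> alpha
i=5: L=juliet=BASE, R=charlie -> take RIGHT -> charlie

Answer: golf
foxtrot
alpha
charlie
alpha
charlie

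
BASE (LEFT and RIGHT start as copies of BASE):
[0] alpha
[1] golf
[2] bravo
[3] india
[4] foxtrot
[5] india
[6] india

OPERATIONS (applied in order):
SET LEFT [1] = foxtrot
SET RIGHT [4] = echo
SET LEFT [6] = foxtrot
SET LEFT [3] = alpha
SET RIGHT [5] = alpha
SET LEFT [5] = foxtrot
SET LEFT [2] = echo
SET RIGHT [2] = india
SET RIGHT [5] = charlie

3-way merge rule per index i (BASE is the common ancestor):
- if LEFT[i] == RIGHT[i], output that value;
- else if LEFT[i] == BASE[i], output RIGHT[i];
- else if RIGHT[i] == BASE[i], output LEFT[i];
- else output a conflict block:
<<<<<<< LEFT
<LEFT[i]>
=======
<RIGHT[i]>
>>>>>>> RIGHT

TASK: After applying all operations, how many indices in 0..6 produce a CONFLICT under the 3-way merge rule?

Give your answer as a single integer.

Answer: 2

Derivation:
Final LEFT:  [alpha, foxtrot, echo, alpha, foxtrot, foxtrot, foxtrot]
Final RIGHT: [alpha, golf, india, india, echo, charlie, india]
i=0: L=alpha R=alpha -> agree -> alpha
i=1: L=foxtrot, R=golf=BASE -> take LEFT -> foxtrot
i=2: BASE=bravo L=echo R=india all differ -> CONFLICT
i=3: L=alpha, R=india=BASE -> take LEFT -> alpha
i=4: L=foxtrot=BASE, R=echo -> take RIGHT -> echo
i=5: BASE=india L=foxtrot R=charlie all differ -> CONFLICT
i=6: L=foxtrot, R=india=BASE -> take LEFT -> foxtrot
Conflict count: 2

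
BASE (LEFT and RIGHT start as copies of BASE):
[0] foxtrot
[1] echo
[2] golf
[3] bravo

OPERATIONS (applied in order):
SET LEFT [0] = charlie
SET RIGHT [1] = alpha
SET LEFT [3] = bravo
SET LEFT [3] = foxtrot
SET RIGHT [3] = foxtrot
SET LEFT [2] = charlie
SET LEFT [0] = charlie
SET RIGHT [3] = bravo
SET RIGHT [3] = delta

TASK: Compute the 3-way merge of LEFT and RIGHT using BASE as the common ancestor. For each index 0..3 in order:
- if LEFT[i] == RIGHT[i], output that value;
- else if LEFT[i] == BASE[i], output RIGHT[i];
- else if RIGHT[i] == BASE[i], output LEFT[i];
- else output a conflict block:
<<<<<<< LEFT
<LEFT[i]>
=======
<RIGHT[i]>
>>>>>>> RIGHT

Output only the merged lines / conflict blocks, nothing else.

Final LEFT:  [charlie, echo, charlie, foxtrot]
Final RIGHT: [foxtrot, alpha, golf, delta]
i=0: L=charlie, R=foxtrot=BASE -> take LEFT -> charlie
i=1: L=echo=BASE, R=alpha -> take RIGHT -> alpha
i=2: L=charlie, R=golf=BASE -> take LEFT -> charlie
i=3: BASE=bravo L=foxtrot R=delta all differ -> CONFLICT

Answer: charlie
alpha
charlie
<<<<<<< LEFT
foxtrot
=======
delta
>>>>>>> RIGHT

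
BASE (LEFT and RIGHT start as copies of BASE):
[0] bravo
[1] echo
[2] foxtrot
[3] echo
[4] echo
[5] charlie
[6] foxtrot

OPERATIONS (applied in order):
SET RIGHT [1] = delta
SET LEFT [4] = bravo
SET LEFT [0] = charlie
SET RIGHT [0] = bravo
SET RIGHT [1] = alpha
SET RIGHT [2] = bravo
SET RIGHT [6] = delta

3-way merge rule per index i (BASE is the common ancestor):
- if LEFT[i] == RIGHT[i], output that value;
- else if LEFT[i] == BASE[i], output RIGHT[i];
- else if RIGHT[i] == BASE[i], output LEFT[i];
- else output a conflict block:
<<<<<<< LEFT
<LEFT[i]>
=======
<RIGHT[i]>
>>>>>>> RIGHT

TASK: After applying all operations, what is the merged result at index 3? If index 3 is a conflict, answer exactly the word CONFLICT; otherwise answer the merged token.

Final LEFT:  [charlie, echo, foxtrot, echo, bravo, charlie, foxtrot]
Final RIGHT: [bravo, alpha, bravo, echo, echo, charlie, delta]
i=0: L=charlie, R=bravo=BASE -> take LEFT -> charlie
i=1: L=echo=BASE, R=alpha -> take RIGHT -> alpha
i=2: L=foxtrot=BASE, R=bravo -> take RIGHT -> bravo
i=3: L=echo R=echo -> agree -> echo
i=4: L=bravo, R=echo=BASE -> take LEFT -> bravo
i=5: L=charlie R=charlie -> agree -> charlie
i=6: L=foxtrot=BASE, R=delta -> take RIGHT -> delta
Index 3 -> echo

Answer: echo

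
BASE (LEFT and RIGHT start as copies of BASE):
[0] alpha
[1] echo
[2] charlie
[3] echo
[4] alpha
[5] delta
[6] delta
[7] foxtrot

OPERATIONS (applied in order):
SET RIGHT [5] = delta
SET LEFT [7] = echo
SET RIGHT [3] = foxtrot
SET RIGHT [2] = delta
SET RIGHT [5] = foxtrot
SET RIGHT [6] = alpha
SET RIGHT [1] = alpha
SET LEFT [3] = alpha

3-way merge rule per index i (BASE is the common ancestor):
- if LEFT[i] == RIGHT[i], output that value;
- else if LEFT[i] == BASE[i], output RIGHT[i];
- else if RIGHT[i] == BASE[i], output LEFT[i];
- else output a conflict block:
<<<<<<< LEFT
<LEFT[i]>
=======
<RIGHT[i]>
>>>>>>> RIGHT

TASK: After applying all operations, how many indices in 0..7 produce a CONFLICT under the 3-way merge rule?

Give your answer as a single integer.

Final LEFT:  [alpha, echo, charlie, alpha, alpha, delta, delta, echo]
Final RIGHT: [alpha, alpha, delta, foxtrot, alpha, foxtrot, alpha, foxtrot]
i=0: L=alpha R=alpha -> agree -> alpha
i=1: L=echo=BASE, R=alpha -> take RIGHT -> alpha
i=2: L=charlie=BASE, R=delta -> take RIGHT -> delta
i=3: BASE=echo L=alpha R=foxtrot all differ -> CONFLICT
i=4: L=alpha R=alpha -> agree -> alpha
i=5: L=delta=BASE, R=foxtrot -> take RIGHT -> foxtrot
i=6: L=delta=BASE, R=alpha -> take RIGHT -> alpha
i=7: L=echo, R=foxtrot=BASE -> take LEFT -> echo
Conflict count: 1

Answer: 1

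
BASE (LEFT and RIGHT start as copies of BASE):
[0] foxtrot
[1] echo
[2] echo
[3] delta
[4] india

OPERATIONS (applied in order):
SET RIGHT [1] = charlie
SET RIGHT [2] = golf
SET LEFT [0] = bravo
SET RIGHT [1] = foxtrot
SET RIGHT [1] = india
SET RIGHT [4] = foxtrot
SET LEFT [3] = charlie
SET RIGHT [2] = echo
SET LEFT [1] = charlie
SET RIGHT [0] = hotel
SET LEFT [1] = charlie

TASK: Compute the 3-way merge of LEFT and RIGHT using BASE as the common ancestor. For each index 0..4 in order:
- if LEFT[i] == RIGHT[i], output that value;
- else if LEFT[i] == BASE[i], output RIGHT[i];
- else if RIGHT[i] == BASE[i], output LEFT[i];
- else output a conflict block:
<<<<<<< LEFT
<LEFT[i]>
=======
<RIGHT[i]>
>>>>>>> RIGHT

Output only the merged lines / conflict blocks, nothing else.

Answer: <<<<<<< LEFT
bravo
=======
hotel
>>>>>>> RIGHT
<<<<<<< LEFT
charlie
=======
india
>>>>>>> RIGHT
echo
charlie
foxtrot

Derivation:
Final LEFT:  [bravo, charlie, echo, charlie, india]
Final RIGHT: [hotel, india, echo, delta, foxtrot]
i=0: BASE=foxtrot L=bravo R=hotel all differ -> CONFLICT
i=1: BASE=echo L=charlie R=india all differ -> CONFLICT
i=2: L=echo R=echo -> agree -> echo
i=3: L=charlie, R=delta=BASE -> take LEFT -> charlie
i=4: L=india=BASE, R=foxtrot -> take RIGHT -> foxtrot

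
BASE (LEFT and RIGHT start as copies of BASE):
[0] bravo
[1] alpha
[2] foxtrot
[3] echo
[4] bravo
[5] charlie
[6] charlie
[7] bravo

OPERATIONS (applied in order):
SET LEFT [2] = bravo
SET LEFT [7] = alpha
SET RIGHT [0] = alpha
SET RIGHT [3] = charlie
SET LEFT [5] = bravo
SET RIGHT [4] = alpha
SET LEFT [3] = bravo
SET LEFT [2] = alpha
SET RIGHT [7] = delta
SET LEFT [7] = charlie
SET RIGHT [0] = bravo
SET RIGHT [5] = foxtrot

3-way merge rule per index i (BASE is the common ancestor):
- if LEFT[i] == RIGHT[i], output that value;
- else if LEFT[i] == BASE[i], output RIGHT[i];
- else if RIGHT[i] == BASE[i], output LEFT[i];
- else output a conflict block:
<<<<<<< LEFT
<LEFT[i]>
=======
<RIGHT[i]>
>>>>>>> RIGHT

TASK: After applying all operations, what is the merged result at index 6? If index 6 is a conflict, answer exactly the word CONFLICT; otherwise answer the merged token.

Answer: charlie

Derivation:
Final LEFT:  [bravo, alpha, alpha, bravo, bravo, bravo, charlie, charlie]
Final RIGHT: [bravo, alpha, foxtrot, charlie, alpha, foxtrot, charlie, delta]
i=0: L=bravo R=bravo -> agree -> bravo
i=1: L=alpha R=alpha -> agree -> alpha
i=2: L=alpha, R=foxtrot=BASE -> take LEFT -> alpha
i=3: BASE=echo L=bravo R=charlie all differ -> CONFLICT
i=4: L=bravo=BASE, R=alpha -> take RIGHT -> alpha
i=5: BASE=charlie L=bravo R=foxtrot all differ -> CONFLICT
i=6: L=charlie R=charlie -> agree -> charlie
i=7: BASE=bravo L=charlie R=delta all differ -> CONFLICT
Index 6 -> charlie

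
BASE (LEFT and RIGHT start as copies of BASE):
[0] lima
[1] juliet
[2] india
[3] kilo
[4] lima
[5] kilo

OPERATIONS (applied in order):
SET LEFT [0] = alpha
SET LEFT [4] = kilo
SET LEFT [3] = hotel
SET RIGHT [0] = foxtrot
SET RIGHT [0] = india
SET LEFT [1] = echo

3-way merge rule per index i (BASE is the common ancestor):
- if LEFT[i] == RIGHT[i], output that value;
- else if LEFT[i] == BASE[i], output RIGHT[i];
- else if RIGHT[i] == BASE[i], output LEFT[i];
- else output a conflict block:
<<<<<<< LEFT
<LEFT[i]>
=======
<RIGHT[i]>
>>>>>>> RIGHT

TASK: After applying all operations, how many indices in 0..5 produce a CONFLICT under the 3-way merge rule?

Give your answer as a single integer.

Answer: 1

Derivation:
Final LEFT:  [alpha, echo, india, hotel, kilo, kilo]
Final RIGHT: [india, juliet, india, kilo, lima, kilo]
i=0: BASE=lima L=alpha R=india all differ -> CONFLICT
i=1: L=echo, R=juliet=BASE -> take LEFT -> echo
i=2: L=india R=india -> agree -> india
i=3: L=hotel, R=kilo=BASE -> take LEFT -> hotel
i=4: L=kilo, R=lima=BASE -> take LEFT -> kilo
i=5: L=kilo R=kilo -> agree -> kilo
Conflict count: 1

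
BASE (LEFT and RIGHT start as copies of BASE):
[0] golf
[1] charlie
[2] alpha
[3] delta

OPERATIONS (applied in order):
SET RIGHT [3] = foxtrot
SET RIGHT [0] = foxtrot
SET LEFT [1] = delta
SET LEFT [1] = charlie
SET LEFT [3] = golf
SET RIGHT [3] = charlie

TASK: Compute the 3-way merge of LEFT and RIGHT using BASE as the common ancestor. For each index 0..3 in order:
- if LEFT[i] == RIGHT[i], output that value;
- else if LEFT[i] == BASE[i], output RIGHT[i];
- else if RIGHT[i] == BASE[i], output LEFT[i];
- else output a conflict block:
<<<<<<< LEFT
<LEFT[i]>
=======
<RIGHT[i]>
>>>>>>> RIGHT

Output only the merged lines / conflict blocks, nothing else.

Answer: foxtrot
charlie
alpha
<<<<<<< LEFT
golf
=======
charlie
>>>>>>> RIGHT

Derivation:
Final LEFT:  [golf, charlie, alpha, golf]
Final RIGHT: [foxtrot, charlie, alpha, charlie]
i=0: L=golf=BASE, R=foxtrot -> take RIGHT -> foxtrot
i=1: L=charlie R=charlie -> agree -> charlie
i=2: L=alpha R=alpha -> agree -> alpha
i=3: BASE=delta L=golf R=charlie all differ -> CONFLICT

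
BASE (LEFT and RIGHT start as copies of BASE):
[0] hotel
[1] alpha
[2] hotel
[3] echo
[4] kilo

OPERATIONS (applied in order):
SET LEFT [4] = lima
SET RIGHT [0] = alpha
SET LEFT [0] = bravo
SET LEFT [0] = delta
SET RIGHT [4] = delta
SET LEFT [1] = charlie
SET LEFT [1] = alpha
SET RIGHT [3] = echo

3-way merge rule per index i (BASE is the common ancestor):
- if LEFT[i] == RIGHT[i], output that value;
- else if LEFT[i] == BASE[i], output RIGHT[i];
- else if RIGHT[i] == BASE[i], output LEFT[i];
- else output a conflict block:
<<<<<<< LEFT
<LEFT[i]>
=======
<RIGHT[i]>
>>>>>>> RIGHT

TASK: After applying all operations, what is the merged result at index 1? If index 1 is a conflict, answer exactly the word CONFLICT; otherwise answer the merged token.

Answer: alpha

Derivation:
Final LEFT:  [delta, alpha, hotel, echo, lima]
Final RIGHT: [alpha, alpha, hotel, echo, delta]
i=0: BASE=hotel L=delta R=alpha all differ -> CONFLICT
i=1: L=alpha R=alpha -> agree -> alpha
i=2: L=hotel R=hotel -> agree -> hotel
i=3: L=echo R=echo -> agree -> echo
i=4: BASE=kilo L=lima R=delta all differ -> CONFLICT
Index 1 -> alpha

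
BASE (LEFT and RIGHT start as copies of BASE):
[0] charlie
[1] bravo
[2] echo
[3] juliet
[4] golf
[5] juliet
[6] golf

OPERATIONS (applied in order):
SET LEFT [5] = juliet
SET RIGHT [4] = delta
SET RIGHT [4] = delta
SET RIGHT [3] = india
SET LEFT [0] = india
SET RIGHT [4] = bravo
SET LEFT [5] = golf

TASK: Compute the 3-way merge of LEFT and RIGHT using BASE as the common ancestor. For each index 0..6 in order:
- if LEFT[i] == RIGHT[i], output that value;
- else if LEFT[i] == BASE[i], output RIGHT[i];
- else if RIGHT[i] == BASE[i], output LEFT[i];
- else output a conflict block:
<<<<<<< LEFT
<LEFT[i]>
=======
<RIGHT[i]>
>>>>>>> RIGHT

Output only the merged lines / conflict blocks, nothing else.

Answer: india
bravo
echo
india
bravo
golf
golf

Derivation:
Final LEFT:  [india, bravo, echo, juliet, golf, golf, golf]
Final RIGHT: [charlie, bravo, echo, india, bravo, juliet, golf]
i=0: L=india, R=charlie=BASE -> take LEFT -> india
i=1: L=bravo R=bravo -> agree -> bravo
i=2: L=echo R=echo -> agree -> echo
i=3: L=juliet=BASE, R=india -> take RIGHT -> india
i=4: L=golf=BASE, R=bravo -> take RIGHT -> bravo
i=5: L=golf, R=juliet=BASE -> take LEFT -> golf
i=6: L=golf R=golf -> agree -> golf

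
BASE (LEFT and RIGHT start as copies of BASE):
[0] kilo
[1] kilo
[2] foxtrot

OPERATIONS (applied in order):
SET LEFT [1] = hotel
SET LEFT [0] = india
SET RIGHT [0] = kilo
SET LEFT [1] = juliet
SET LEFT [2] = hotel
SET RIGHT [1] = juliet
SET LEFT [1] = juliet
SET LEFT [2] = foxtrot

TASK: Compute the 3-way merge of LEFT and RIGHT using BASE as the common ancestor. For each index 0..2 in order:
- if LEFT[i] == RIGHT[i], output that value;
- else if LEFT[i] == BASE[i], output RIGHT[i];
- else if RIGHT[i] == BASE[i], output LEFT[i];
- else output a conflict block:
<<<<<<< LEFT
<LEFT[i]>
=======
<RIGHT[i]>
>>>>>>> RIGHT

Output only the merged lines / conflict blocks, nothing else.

Answer: india
juliet
foxtrot

Derivation:
Final LEFT:  [india, juliet, foxtrot]
Final RIGHT: [kilo, juliet, foxtrot]
i=0: L=india, R=kilo=BASE -> take LEFT -> india
i=1: L=juliet R=juliet -> agree -> juliet
i=2: L=foxtrot R=foxtrot -> agree -> foxtrot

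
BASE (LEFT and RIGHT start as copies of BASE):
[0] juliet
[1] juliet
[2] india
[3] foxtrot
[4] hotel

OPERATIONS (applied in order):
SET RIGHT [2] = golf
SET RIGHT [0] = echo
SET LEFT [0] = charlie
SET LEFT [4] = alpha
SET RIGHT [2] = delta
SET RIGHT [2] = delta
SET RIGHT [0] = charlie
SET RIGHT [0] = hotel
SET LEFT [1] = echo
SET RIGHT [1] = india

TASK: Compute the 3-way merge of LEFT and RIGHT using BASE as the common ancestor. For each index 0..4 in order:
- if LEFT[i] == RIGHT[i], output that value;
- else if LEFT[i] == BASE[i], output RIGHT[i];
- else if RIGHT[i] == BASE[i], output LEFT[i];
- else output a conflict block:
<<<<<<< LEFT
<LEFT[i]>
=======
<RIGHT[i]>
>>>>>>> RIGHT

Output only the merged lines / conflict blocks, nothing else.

Final LEFT:  [charlie, echo, india, foxtrot, alpha]
Final RIGHT: [hotel, india, delta, foxtrot, hotel]
i=0: BASE=juliet L=charlie R=hotel all differ -> CONFLICT
i=1: BASE=juliet L=echo R=india all differ -> CONFLICT
i=2: L=india=BASE, R=delta -> take RIGHT -> delta
i=3: L=foxtrot R=foxtrot -> agree -> foxtrot
i=4: L=alpha, R=hotel=BASE -> take LEFT -> alpha

Answer: <<<<<<< LEFT
charlie
=======
hotel
>>>>>>> RIGHT
<<<<<<< LEFT
echo
=======
india
>>>>>>> RIGHT
delta
foxtrot
alpha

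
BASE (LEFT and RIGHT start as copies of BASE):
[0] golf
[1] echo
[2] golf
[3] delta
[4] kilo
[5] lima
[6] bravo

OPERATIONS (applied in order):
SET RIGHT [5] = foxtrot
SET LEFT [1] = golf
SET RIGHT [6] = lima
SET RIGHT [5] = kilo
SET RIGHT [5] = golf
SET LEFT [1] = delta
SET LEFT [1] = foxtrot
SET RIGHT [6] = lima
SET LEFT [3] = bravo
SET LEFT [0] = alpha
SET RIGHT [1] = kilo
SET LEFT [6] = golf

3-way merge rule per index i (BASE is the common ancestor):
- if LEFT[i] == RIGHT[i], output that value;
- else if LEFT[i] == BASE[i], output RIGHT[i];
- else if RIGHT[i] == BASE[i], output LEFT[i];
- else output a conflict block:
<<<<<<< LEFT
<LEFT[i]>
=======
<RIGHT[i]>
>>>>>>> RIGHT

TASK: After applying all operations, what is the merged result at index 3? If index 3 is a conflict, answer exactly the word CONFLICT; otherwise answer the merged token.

Final LEFT:  [alpha, foxtrot, golf, bravo, kilo, lima, golf]
Final RIGHT: [golf, kilo, golf, delta, kilo, golf, lima]
i=0: L=alpha, R=golf=BASE -> take LEFT -> alpha
i=1: BASE=echo L=foxtrot R=kilo all differ -> CONFLICT
i=2: L=golf R=golf -> agree -> golf
i=3: L=bravo, R=delta=BASE -> take LEFT -> bravo
i=4: L=kilo R=kilo -> agree -> kilo
i=5: L=lima=BASE, R=golf -> take RIGHT -> golf
i=6: BASE=bravo L=golf R=lima all differ -> CONFLICT
Index 3 -> bravo

Answer: bravo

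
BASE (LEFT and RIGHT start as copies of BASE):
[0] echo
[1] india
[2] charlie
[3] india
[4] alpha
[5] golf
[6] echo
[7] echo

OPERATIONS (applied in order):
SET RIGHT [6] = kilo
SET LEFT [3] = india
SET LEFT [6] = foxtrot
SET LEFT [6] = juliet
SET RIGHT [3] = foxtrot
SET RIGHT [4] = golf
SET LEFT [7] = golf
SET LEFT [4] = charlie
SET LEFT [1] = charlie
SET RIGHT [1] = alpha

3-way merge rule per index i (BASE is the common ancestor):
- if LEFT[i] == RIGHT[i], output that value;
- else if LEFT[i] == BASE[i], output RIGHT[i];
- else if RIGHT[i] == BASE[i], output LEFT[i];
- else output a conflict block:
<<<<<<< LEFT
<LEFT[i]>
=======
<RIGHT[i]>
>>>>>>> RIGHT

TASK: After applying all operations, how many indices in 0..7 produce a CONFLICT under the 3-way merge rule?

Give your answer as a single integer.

Final LEFT:  [echo, charlie, charlie, india, charlie, golf, juliet, golf]
Final RIGHT: [echo, alpha, charlie, foxtrot, golf, golf, kilo, echo]
i=0: L=echo R=echo -> agree -> echo
i=1: BASE=india L=charlie R=alpha all differ -> CONFLICT
i=2: L=charlie R=charlie -> agree -> charlie
i=3: L=india=BASE, R=foxtrot -> take RIGHT -> foxtrot
i=4: BASE=alpha L=charlie R=golf all differ -> CONFLICT
i=5: L=golf R=golf -> agree -> golf
i=6: BASE=echo L=juliet R=kilo all differ -> CONFLICT
i=7: L=golf, R=echo=BASE -> take LEFT -> golf
Conflict count: 3

Answer: 3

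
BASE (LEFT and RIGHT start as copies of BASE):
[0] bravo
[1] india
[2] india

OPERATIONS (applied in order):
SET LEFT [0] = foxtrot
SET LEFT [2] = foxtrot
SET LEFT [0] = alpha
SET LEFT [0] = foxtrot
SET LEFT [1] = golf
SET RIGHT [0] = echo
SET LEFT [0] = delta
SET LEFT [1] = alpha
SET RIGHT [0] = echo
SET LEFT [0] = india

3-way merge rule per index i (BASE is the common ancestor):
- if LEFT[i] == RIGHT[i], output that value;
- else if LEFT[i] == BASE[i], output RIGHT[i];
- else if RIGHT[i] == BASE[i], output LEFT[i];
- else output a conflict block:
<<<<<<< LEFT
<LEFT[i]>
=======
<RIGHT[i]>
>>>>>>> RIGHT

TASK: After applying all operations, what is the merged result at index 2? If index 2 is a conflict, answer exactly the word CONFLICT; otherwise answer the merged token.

Answer: foxtrot

Derivation:
Final LEFT:  [india, alpha, foxtrot]
Final RIGHT: [echo, india, india]
i=0: BASE=bravo L=india R=echo all differ -> CONFLICT
i=1: L=alpha, R=india=BASE -> take LEFT -> alpha
i=2: L=foxtrot, R=india=BASE -> take LEFT -> foxtrot
Index 2 -> foxtrot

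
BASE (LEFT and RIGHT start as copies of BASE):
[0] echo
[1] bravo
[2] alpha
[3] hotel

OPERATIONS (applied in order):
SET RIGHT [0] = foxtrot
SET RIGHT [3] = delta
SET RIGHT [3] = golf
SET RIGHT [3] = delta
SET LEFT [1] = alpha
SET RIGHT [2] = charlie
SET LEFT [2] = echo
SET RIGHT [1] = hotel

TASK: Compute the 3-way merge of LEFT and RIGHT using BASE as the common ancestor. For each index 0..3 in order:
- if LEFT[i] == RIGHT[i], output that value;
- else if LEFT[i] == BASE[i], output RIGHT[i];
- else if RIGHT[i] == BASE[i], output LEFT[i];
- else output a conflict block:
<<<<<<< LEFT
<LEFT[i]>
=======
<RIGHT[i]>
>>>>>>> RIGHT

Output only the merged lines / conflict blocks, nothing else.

Final LEFT:  [echo, alpha, echo, hotel]
Final RIGHT: [foxtrot, hotel, charlie, delta]
i=0: L=echo=BASE, R=foxtrot -> take RIGHT -> foxtrot
i=1: BASE=bravo L=alpha R=hotel all differ -> CONFLICT
i=2: BASE=alpha L=echo R=charlie all differ -> CONFLICT
i=3: L=hotel=BASE, R=delta -> take RIGHT -> delta

Answer: foxtrot
<<<<<<< LEFT
alpha
=======
hotel
>>>>>>> RIGHT
<<<<<<< LEFT
echo
=======
charlie
>>>>>>> RIGHT
delta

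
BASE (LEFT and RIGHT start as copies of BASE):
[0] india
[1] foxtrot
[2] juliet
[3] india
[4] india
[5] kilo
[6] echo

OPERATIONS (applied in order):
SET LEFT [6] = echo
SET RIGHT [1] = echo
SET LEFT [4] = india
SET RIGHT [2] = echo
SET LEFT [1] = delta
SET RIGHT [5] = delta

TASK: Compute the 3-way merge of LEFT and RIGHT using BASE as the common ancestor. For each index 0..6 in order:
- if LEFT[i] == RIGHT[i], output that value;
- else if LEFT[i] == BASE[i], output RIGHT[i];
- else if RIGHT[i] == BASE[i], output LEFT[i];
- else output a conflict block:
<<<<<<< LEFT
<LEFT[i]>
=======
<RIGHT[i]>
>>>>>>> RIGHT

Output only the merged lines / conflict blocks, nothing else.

Answer: india
<<<<<<< LEFT
delta
=======
echo
>>>>>>> RIGHT
echo
india
india
delta
echo

Derivation:
Final LEFT:  [india, delta, juliet, india, india, kilo, echo]
Final RIGHT: [india, echo, echo, india, india, delta, echo]
i=0: L=india R=india -> agree -> india
i=1: BASE=foxtrot L=delta R=echo all differ -> CONFLICT
i=2: L=juliet=BASE, R=echo -> take RIGHT -> echo
i=3: L=india R=india -> agree -> india
i=4: L=india R=india -> agree -> india
i=5: L=kilo=BASE, R=delta -> take RIGHT -> delta
i=6: L=echo R=echo -> agree -> echo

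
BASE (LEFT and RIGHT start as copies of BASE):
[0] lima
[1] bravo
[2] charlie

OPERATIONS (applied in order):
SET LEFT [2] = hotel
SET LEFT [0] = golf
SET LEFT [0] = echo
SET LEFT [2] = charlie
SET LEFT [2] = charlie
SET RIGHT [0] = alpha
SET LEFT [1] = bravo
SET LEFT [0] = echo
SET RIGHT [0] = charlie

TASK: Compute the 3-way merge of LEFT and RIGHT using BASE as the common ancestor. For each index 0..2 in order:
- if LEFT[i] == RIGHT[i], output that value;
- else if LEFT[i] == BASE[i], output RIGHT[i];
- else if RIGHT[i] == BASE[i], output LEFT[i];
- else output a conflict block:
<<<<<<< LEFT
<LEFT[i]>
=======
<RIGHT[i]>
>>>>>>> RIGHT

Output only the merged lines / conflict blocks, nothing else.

Answer: <<<<<<< LEFT
echo
=======
charlie
>>>>>>> RIGHT
bravo
charlie

Derivation:
Final LEFT:  [echo, bravo, charlie]
Final RIGHT: [charlie, bravo, charlie]
i=0: BASE=lima L=echo R=charlie all differ -> CONFLICT
i=1: L=bravo R=bravo -> agree -> bravo
i=2: L=charlie R=charlie -> agree -> charlie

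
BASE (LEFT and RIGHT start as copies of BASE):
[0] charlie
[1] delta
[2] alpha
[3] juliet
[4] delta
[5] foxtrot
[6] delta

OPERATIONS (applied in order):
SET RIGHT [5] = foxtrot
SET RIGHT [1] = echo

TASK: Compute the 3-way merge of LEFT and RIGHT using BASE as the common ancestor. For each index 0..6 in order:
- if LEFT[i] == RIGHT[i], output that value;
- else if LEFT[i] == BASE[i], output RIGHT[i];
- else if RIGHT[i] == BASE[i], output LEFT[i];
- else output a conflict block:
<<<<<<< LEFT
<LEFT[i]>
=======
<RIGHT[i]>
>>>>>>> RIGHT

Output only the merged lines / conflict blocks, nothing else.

Final LEFT:  [charlie, delta, alpha, juliet, delta, foxtrot, delta]
Final RIGHT: [charlie, echo, alpha, juliet, delta, foxtrot, delta]
i=0: L=charlie R=charlie -> agree -> charlie
i=1: L=delta=BASE, R=echo -> take RIGHT -> echo
i=2: L=alpha R=alpha -> agree -> alpha
i=3: L=juliet R=juliet -> agree -> juliet
i=4: L=delta R=delta -> agree -> delta
i=5: L=foxtrot R=foxtrot -> agree -> foxtrot
i=6: L=delta R=delta -> agree -> delta

Answer: charlie
echo
alpha
juliet
delta
foxtrot
delta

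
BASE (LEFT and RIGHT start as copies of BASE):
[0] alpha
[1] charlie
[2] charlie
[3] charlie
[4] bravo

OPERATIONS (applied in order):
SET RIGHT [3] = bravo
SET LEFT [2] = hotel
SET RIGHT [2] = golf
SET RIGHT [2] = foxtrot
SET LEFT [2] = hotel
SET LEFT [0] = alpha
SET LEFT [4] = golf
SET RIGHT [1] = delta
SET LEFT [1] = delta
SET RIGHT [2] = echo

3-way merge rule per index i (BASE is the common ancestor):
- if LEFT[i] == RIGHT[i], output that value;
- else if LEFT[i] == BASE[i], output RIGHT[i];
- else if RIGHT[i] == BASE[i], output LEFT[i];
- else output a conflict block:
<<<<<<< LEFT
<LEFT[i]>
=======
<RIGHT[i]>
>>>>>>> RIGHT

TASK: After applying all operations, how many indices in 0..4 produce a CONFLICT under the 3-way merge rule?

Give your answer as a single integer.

Final LEFT:  [alpha, delta, hotel, charlie, golf]
Final RIGHT: [alpha, delta, echo, bravo, bravo]
i=0: L=alpha R=alpha -> agree -> alpha
i=1: L=delta R=delta -> agree -> delta
i=2: BASE=charlie L=hotel R=echo all differ -> CONFLICT
i=3: L=charlie=BASE, R=bravo -> take RIGHT -> bravo
i=4: L=golf, R=bravo=BASE -> take LEFT -> golf
Conflict count: 1

Answer: 1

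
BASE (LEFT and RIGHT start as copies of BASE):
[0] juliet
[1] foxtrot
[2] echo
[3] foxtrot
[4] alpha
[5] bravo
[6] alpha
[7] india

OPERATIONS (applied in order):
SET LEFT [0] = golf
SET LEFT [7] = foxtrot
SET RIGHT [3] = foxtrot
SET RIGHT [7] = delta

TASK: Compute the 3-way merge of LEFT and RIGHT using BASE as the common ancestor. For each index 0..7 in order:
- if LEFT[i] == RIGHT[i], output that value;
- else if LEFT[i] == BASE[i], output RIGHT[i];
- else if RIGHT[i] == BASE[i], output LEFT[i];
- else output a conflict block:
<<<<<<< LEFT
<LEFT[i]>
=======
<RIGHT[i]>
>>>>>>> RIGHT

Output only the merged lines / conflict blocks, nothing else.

Final LEFT:  [golf, foxtrot, echo, foxtrot, alpha, bravo, alpha, foxtrot]
Final RIGHT: [juliet, foxtrot, echo, foxtrot, alpha, bravo, alpha, delta]
i=0: L=golf, R=juliet=BASE -> take LEFT -> golf
i=1: L=foxtrot R=foxtrot -> agree -> foxtrot
i=2: L=echo R=echo -> agree -> echo
i=3: L=foxtrot R=foxtrot -> agree -> foxtrot
i=4: L=alpha R=alpha -> agree -> alpha
i=5: L=bravo R=bravo -> agree -> bravo
i=6: L=alpha R=alpha -> agree -> alpha
i=7: BASE=india L=foxtrot R=delta all differ -> CONFLICT

Answer: golf
foxtrot
echo
foxtrot
alpha
bravo
alpha
<<<<<<< LEFT
foxtrot
=======
delta
>>>>>>> RIGHT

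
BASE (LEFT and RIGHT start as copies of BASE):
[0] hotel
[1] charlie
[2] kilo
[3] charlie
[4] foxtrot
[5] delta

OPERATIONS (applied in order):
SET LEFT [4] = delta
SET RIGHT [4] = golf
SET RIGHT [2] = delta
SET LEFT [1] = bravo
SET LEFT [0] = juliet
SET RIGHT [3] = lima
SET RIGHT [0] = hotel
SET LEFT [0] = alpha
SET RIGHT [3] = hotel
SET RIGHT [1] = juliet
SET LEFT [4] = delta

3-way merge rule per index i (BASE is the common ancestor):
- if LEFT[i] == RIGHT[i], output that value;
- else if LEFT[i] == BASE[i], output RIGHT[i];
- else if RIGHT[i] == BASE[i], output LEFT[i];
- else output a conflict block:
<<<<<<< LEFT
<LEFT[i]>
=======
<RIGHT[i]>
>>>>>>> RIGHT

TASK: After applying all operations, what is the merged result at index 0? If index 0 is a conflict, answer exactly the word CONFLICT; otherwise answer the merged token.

Final LEFT:  [alpha, bravo, kilo, charlie, delta, delta]
Final RIGHT: [hotel, juliet, delta, hotel, golf, delta]
i=0: L=alpha, R=hotel=BASE -> take LEFT -> alpha
i=1: BASE=charlie L=bravo R=juliet all differ -> CONFLICT
i=2: L=kilo=BASE, R=delta -> take RIGHT -> delta
i=3: L=charlie=BASE, R=hotel -> take RIGHT -> hotel
i=4: BASE=foxtrot L=delta R=golf all differ -> CONFLICT
i=5: L=delta R=delta -> agree -> delta
Index 0 -> alpha

Answer: alpha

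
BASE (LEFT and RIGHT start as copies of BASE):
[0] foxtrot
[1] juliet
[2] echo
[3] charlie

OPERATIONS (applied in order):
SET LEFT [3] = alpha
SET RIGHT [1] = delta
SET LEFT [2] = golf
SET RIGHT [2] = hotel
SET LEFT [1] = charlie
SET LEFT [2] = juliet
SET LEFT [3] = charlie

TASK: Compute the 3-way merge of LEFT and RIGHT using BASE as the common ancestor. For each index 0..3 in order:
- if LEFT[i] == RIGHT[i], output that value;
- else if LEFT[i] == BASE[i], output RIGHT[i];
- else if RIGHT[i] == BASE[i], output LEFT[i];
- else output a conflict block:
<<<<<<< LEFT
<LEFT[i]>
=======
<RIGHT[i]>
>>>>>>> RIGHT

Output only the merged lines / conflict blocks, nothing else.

Final LEFT:  [foxtrot, charlie, juliet, charlie]
Final RIGHT: [foxtrot, delta, hotel, charlie]
i=0: L=foxtrot R=foxtrot -> agree -> foxtrot
i=1: BASE=juliet L=charlie R=delta all differ -> CONFLICT
i=2: BASE=echo L=juliet R=hotel all differ -> CONFLICT
i=3: L=charlie R=charlie -> agree -> charlie

Answer: foxtrot
<<<<<<< LEFT
charlie
=======
delta
>>>>>>> RIGHT
<<<<<<< LEFT
juliet
=======
hotel
>>>>>>> RIGHT
charlie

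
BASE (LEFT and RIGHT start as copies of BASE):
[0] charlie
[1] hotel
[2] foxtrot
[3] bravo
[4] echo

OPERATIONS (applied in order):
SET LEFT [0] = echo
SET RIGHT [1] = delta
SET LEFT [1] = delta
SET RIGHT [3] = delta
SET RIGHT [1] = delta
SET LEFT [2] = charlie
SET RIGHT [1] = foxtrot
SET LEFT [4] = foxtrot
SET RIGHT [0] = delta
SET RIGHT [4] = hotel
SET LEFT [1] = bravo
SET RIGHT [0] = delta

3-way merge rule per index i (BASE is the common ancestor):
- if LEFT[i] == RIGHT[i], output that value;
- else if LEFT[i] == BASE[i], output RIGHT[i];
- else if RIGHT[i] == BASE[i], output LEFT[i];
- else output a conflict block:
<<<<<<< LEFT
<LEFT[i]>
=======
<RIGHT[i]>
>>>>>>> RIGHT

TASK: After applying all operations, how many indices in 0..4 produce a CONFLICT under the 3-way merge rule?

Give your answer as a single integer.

Answer: 3

Derivation:
Final LEFT:  [echo, bravo, charlie, bravo, foxtrot]
Final RIGHT: [delta, foxtrot, foxtrot, delta, hotel]
i=0: BASE=charlie L=echo R=delta all differ -> CONFLICT
i=1: BASE=hotel L=bravo R=foxtrot all differ -> CONFLICT
i=2: L=charlie, R=foxtrot=BASE -> take LEFT -> charlie
i=3: L=bravo=BASE, R=delta -> take RIGHT -> delta
i=4: BASE=echo L=foxtrot R=hotel all differ -> CONFLICT
Conflict count: 3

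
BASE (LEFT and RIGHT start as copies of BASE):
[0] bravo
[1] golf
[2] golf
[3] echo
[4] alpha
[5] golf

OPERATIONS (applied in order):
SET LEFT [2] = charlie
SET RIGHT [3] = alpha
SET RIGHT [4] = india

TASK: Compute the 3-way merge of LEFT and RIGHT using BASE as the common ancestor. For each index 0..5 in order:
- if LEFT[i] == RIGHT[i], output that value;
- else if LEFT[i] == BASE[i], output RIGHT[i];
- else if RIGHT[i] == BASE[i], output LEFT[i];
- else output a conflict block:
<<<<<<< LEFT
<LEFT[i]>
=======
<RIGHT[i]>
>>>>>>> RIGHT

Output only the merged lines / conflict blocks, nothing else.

Final LEFT:  [bravo, golf, charlie, echo, alpha, golf]
Final RIGHT: [bravo, golf, golf, alpha, india, golf]
i=0: L=bravo R=bravo -> agree -> bravo
i=1: L=golf R=golf -> agree -> golf
i=2: L=charlie, R=golf=BASE -> take LEFT -> charlie
i=3: L=echo=BASE, R=alpha -> take RIGHT -> alpha
i=4: L=alpha=BASE, R=india -> take RIGHT -> india
i=5: L=golf R=golf -> agree -> golf

Answer: bravo
golf
charlie
alpha
india
golf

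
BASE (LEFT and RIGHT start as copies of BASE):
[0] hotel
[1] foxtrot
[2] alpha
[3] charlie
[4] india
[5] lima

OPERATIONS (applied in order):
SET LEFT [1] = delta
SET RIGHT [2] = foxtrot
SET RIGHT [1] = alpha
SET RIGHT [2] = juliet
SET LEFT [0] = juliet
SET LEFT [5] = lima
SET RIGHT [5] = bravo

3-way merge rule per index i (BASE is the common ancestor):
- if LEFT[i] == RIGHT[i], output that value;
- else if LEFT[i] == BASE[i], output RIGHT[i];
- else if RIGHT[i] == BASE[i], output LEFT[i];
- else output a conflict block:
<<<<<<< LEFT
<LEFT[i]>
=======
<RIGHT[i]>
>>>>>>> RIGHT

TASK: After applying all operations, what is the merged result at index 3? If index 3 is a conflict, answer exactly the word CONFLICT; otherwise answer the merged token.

Answer: charlie

Derivation:
Final LEFT:  [juliet, delta, alpha, charlie, india, lima]
Final RIGHT: [hotel, alpha, juliet, charlie, india, bravo]
i=0: L=juliet, R=hotel=BASE -> take LEFT -> juliet
i=1: BASE=foxtrot L=delta R=alpha all differ -> CONFLICT
i=2: L=alpha=BASE, R=juliet -> take RIGHT -> juliet
i=3: L=charlie R=charlie -> agree -> charlie
i=4: L=india R=india -> agree -> india
i=5: L=lima=BASE, R=bravo -> take RIGHT -> bravo
Index 3 -> charlie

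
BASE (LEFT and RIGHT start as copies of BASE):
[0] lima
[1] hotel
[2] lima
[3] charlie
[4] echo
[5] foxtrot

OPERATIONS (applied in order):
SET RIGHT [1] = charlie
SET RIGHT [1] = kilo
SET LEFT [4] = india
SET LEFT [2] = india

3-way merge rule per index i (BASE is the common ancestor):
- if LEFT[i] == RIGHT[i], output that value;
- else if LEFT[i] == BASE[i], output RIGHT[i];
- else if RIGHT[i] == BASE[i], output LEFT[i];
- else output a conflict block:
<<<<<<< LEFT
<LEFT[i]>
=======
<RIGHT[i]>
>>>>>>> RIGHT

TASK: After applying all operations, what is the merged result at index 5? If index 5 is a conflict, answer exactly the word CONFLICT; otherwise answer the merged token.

Answer: foxtrot

Derivation:
Final LEFT:  [lima, hotel, india, charlie, india, foxtrot]
Final RIGHT: [lima, kilo, lima, charlie, echo, foxtrot]
i=0: L=lima R=lima -> agree -> lima
i=1: L=hotel=BASE, R=kilo -> take RIGHT -> kilo
i=2: L=india, R=lima=BASE -> take LEFT -> india
i=3: L=charlie R=charlie -> agree -> charlie
i=4: L=india, R=echo=BASE -> take LEFT -> india
i=5: L=foxtrot R=foxtrot -> agree -> foxtrot
Index 5 -> foxtrot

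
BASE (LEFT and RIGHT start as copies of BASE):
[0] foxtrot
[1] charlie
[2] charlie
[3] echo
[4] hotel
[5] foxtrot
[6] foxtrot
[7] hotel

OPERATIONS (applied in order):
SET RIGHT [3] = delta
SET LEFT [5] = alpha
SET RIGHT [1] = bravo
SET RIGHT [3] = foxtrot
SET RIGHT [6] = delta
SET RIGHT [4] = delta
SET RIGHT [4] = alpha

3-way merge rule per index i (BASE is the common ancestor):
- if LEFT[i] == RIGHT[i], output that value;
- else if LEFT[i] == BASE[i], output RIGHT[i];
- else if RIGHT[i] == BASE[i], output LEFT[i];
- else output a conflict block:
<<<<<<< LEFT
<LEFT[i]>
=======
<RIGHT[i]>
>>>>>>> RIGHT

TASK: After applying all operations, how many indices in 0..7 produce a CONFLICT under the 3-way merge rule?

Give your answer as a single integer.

Answer: 0

Derivation:
Final LEFT:  [foxtrot, charlie, charlie, echo, hotel, alpha, foxtrot, hotel]
Final RIGHT: [foxtrot, bravo, charlie, foxtrot, alpha, foxtrot, delta, hotel]
i=0: L=foxtrot R=foxtrot -> agree -> foxtrot
i=1: L=charlie=BASE, R=bravo -> take RIGHT -> bravo
i=2: L=charlie R=charlie -> agree -> charlie
i=3: L=echo=BASE, R=foxtrot -> take RIGHT -> foxtrot
i=4: L=hotel=BASE, R=alpha -> take RIGHT -> alpha
i=5: L=alpha, R=foxtrot=BASE -> take LEFT -> alpha
i=6: L=foxtrot=BASE, R=delta -> take RIGHT -> delta
i=7: L=hotel R=hotel -> agree -> hotel
Conflict count: 0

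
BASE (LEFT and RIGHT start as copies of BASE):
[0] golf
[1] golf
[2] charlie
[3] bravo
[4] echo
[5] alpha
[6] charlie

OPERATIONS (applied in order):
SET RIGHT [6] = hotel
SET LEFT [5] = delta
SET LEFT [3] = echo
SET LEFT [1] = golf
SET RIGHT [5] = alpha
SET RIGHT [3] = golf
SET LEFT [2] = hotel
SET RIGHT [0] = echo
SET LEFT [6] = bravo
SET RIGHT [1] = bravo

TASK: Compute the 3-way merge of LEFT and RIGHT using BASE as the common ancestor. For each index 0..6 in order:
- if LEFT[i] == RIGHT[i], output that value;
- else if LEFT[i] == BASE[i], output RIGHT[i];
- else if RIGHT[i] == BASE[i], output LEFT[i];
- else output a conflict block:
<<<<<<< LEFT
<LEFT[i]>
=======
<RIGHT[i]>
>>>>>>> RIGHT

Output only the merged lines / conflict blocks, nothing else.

Final LEFT:  [golf, golf, hotel, echo, echo, delta, bravo]
Final RIGHT: [echo, bravo, charlie, golf, echo, alpha, hotel]
i=0: L=golf=BASE, R=echo -> take RIGHT -> echo
i=1: L=golf=BASE, R=bravo -> take RIGHT -> bravo
i=2: L=hotel, R=charlie=BASE -> take LEFT -> hotel
i=3: BASE=bravo L=echo R=golf all differ -> CONFLICT
i=4: L=echo R=echo -> agree -> echo
i=5: L=delta, R=alpha=BASE -> take LEFT -> delta
i=6: BASE=charlie L=bravo R=hotel all differ -> CONFLICT

Answer: echo
bravo
hotel
<<<<<<< LEFT
echo
=======
golf
>>>>>>> RIGHT
echo
delta
<<<<<<< LEFT
bravo
=======
hotel
>>>>>>> RIGHT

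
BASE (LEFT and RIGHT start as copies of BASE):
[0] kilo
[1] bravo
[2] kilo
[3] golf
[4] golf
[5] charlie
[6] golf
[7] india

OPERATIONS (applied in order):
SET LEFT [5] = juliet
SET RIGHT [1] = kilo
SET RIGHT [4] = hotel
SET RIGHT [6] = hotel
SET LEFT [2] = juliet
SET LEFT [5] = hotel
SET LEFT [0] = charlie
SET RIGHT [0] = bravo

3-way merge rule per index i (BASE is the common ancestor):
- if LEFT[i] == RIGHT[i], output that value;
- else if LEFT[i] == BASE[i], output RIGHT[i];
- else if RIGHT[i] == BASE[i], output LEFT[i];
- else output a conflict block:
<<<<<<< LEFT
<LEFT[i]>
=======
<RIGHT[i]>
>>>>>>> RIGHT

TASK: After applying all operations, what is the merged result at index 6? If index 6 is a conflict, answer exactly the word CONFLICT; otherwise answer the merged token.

Final LEFT:  [charlie, bravo, juliet, golf, golf, hotel, golf, india]
Final RIGHT: [bravo, kilo, kilo, golf, hotel, charlie, hotel, india]
i=0: BASE=kilo L=charlie R=bravo all differ -> CONFLICT
i=1: L=bravo=BASE, R=kilo -> take RIGHT -> kilo
i=2: L=juliet, R=kilo=BASE -> take LEFT -> juliet
i=3: L=golf R=golf -> agree -> golf
i=4: L=golf=BASE, R=hotel -> take RIGHT -> hotel
i=5: L=hotel, R=charlie=BASE -> take LEFT -> hotel
i=6: L=golf=BASE, R=hotel -> take RIGHT -> hotel
i=7: L=india R=india -> agree -> india
Index 6 -> hotel

Answer: hotel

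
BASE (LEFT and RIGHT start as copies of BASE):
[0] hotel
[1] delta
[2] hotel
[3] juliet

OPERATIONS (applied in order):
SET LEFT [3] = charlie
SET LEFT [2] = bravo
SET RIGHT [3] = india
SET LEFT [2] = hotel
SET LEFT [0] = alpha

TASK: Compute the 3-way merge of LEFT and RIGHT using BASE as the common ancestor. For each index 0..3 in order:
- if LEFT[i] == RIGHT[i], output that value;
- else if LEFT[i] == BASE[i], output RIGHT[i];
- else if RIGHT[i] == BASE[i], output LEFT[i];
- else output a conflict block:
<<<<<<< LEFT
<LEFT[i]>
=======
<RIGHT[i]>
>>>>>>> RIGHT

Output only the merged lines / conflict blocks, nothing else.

Answer: alpha
delta
hotel
<<<<<<< LEFT
charlie
=======
india
>>>>>>> RIGHT

Derivation:
Final LEFT:  [alpha, delta, hotel, charlie]
Final RIGHT: [hotel, delta, hotel, india]
i=0: L=alpha, R=hotel=BASE -> take LEFT -> alpha
i=1: L=delta R=delta -> agree -> delta
i=2: L=hotel R=hotel -> agree -> hotel
i=3: BASE=juliet L=charlie R=india all differ -> CONFLICT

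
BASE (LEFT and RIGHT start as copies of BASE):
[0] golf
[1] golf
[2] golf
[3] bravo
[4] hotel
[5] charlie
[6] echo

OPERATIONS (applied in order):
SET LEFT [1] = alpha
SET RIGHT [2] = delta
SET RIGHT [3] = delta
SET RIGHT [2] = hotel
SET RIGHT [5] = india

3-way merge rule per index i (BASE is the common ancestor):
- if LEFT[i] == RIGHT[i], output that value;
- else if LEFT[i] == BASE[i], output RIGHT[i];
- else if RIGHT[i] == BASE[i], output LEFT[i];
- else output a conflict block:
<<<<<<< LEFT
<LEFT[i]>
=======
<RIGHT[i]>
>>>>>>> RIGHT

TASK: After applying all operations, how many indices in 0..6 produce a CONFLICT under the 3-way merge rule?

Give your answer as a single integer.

Answer: 0

Derivation:
Final LEFT:  [golf, alpha, golf, bravo, hotel, charlie, echo]
Final RIGHT: [golf, golf, hotel, delta, hotel, india, echo]
i=0: L=golf R=golf -> agree -> golf
i=1: L=alpha, R=golf=BASE -> take LEFT -> alpha
i=2: L=golf=BASE, R=hotel -> take RIGHT -> hotel
i=3: L=bravo=BASE, R=delta -> take RIGHT -> delta
i=4: L=hotel R=hotel -> agree -> hotel
i=5: L=charlie=BASE, R=india -> take RIGHT -> india
i=6: L=echo R=echo -> agree -> echo
Conflict count: 0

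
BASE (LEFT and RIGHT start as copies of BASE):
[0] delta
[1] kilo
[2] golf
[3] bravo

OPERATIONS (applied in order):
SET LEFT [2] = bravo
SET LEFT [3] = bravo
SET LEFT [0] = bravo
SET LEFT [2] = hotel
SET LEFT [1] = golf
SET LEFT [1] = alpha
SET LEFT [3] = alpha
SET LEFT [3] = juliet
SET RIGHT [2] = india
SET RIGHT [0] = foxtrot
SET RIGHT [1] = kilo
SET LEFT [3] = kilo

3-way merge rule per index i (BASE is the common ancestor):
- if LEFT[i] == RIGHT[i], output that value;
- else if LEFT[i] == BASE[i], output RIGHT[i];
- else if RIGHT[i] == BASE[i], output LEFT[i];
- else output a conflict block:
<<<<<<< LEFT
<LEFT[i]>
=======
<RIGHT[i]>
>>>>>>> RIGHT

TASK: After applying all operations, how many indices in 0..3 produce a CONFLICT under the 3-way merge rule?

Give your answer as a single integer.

Answer: 2

Derivation:
Final LEFT:  [bravo, alpha, hotel, kilo]
Final RIGHT: [foxtrot, kilo, india, bravo]
i=0: BASE=delta L=bravo R=foxtrot all differ -> CONFLICT
i=1: L=alpha, R=kilo=BASE -> take LEFT -> alpha
i=2: BASE=golf L=hotel R=india all differ -> CONFLICT
i=3: L=kilo, R=bravo=BASE -> take LEFT -> kilo
Conflict count: 2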